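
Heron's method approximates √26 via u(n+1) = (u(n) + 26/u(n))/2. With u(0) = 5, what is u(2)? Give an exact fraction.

u(1) = (5 + 26/5)/2 = 51/10.
u(2) = (51/10 + 26/(51/10))/2 = 5201/1020.

5201/1020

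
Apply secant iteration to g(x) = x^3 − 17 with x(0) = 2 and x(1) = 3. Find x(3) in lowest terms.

g(2) = −9, g(3) = 10. x(2) = 3 − 10·(3 − 2)/(10 − (−9)) = 47/19.
g(3) = 10, g(47/19) = −12780/6859. x(3) = (47/19) − (−12780/6859)·((47/19) − 3)/((−12780/6859) − 10) = 20801/8137.

20801/8137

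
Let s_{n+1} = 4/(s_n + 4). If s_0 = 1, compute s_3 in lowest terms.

s_1 = 4/(1 + 4) = 4/5.
s_2 = 4/(4/5 + 4) = 5/6.
s_3 = 4/(5/6 + 4) = 24/29.

24/29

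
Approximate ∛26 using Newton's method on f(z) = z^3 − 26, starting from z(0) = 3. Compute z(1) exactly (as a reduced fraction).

f'(z) = 3z^2.
f(3) = 1, f'(3) = 27, so z(1) = 3 − 1/27 = 80/27.

80/27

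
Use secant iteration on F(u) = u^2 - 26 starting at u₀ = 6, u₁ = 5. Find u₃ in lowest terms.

F(6) = 10, F(5) = -1. u₂ = 5 - (-1)·(5 - 6)/((-1) - 10) = 56/11.
F(5) = -1, F(56/11) = -10/121. u₃ = (56/11) - (-10/121)·((56/11) - 5)/((-10/121) - (-1)) = 566/111.

566/111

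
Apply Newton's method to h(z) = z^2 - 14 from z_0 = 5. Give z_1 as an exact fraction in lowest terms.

39/10

h'(z) = 2z.
h(5) = 11, h'(5) = 10, so z_1 = 5 - 11/10 = 39/10.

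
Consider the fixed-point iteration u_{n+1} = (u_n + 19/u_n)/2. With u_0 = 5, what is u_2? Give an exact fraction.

u_1 = (5 + 19/5)/2 = 22/5.
u_2 = (22/5 + 19/(22/5))/2 = 959/220.

959/220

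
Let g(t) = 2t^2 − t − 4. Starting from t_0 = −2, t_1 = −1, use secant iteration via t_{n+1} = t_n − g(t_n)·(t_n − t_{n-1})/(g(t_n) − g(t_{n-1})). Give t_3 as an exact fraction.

g(−2) = 6, g(−1) = −1. t_2 = (−1) − (−1)·((−1) − (−2))/((−1) − 6) = −8/7.
g(−1) = −1, g(−8/7) = −12/49. t_3 = (−8/7) − (−12/49)·((−8/7) − (−1))/((−12/49) − (−1)) = −44/37.

−44/37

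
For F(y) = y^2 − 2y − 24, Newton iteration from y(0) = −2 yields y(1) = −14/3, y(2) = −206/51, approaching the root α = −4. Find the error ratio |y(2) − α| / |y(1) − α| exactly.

y(1) − α = −14/3 − (−4) = −14/3 + 4 = −2/3, so |y(1) − α| = 2/3.
y(2) − α = −206/51 − (−4) = −206/51 + 4 = −2/51, so |y(2) − α| = 2/51.
Ratio = (2/51) / (2/3) = 1/17.

1/17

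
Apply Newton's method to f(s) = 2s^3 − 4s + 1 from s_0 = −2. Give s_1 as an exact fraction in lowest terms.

f'(s) = 6s^2 − 4.
f(−2) = −7, f'(−2) = 20, so s_1 = (−2) − (−7)/20 = −33/20.

−33/20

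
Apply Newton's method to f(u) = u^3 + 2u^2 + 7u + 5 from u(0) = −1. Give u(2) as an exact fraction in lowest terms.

f'(u) = 3u^2 + 4u + 7.
f(−1) = −1, f'(−1) = 6, so u(1) = (−1) − (−1)/6 = −5/6.
f(−5/6) = −5/216, f'(−5/6) = 23/4, so u(2) = (−5/6) − (−5/216)/(23/4) = −515/621.

−515/621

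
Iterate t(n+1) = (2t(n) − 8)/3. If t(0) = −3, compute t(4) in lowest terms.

−568/81

t(1) = (2·(−3) − 8)/3 = −14/3.
t(2) = (2·(−14/3) − 8)/3 = −52/9.
t(3) = (2·(−52/9) − 8)/3 = −176/27.
t(4) = (2·(−176/27) − 8)/3 = −568/81.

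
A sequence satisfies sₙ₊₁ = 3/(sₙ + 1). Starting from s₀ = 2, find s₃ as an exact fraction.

6/5

s₁ = 3/(2 + 1) = 1.
s₂ = 3/(1 + 1) = 3/2.
s₃ = 3/(3/2 + 1) = 6/5.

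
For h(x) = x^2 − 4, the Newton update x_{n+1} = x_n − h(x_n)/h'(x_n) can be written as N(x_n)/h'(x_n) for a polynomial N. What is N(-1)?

5

h'(x) = 2x.
N(x) = x·h'(x) − h(x) = x·(2x) − (x^2 − 4) = x^2 + 4.
N(-1) = 5.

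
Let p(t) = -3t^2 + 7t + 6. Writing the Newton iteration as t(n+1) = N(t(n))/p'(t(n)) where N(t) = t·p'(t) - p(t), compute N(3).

p'(t) = -6t + 7.
N(t) = t·p'(t) - p(t) = t·(-6t + 7) - (-3t^2 + 7t + 6) = -3t^2 - 6.
N(3) = -33.

-33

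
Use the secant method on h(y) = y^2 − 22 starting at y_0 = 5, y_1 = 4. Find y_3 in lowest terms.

h(5) = 3, h(4) = −6. y_2 = 4 − (−6)·(4 − 5)/((−6) − 3) = 14/3.
h(4) = −6, h(14/3) = −2/9. y_3 = (14/3) − (−2/9)·((14/3) − 4)/((−2/9) − (−6)) = 61/13.

61/13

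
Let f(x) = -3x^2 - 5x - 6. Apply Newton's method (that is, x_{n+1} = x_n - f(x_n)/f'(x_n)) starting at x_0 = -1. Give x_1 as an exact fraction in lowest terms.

f'(x) = -6x - 5.
f(-1) = -4, f'(-1) = 1, so x_1 = (-1) - (-4)/1 = 3.

3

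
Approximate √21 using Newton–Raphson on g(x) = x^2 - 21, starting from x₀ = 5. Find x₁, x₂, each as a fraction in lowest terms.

g'(x) = 2x.
g(5) = 4, g'(5) = 10, so x₁ = 5 - 4/10 = 23/5.
g(23/5) = 4/25, g'(23/5) = 46/5, so x₂ = (23/5) - (4/25)/(46/5) = 527/115.

x₁ = 23/5, x₂ = 527/115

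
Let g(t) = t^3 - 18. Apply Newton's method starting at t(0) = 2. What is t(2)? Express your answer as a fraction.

g'(t) = 3t^2.
g(2) = -10, g'(2) = 12, so t(1) = 2 - (-10)/12 = 17/6.
g(17/6) = 1025/216, g'(17/6) = 289/12, so t(2) = (17/6) - (1025/216)/(289/12) = 6857/2601.

6857/2601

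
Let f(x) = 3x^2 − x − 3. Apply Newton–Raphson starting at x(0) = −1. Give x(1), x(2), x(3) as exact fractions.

f'(x) = 6x − 1.
f(−1) = 1, f'(−1) = −7, so x(1) = (−1) − 1/(−7) = −6/7.
f(−6/7) = 3/49, f'(−6/7) = −43/7, so x(2) = (−6/7) − (3/49)/(−43/7) = −255/301.
f(−255/301) = 27/90601, f'(−255/301) = −1831/301, so x(3) = (−255/301) − (27/90601)/(−1831/301) = −466878/551131.

x(1) = −6/7, x(2) = −255/301, x(3) = −466878/551131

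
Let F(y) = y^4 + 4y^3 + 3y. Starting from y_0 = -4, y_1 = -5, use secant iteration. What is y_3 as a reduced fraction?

F(-4) = -12, F(-5) = 110. y_2 = (-5) - 110·((-5) - (-4))/(110 - (-12)) = -250/61.
F(-5) = 110, F(-250/61) = -76485750/13845841. y_3 = (-250/61) - (-76485750/13845841)·((-250/61) - (-5))/((-76485750/13845841) - 110) = -60221875/14541166.

-60221875/14541166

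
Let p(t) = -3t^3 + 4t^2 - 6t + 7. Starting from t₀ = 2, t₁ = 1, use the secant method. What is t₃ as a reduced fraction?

243/193

p(2) = -13, p(1) = 2. t₂ = 1 - 2·(1 - 2)/(2 - (-13)) = 17/15.
p(1) = 2, p(17/15) = 364/375. t₃ = (17/15) - (364/375)·((17/15) - 1)/((364/375) - 2) = 243/193.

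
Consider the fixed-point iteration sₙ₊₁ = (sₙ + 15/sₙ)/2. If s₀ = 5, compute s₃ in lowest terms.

1921/496

s₁ = (5 + 15/5)/2 = 4.
s₂ = (4 + 15/4)/2 = 31/8.
s₃ = (31/8 + 15/(31/8))/2 = 1921/496.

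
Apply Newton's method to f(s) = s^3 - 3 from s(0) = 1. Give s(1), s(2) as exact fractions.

f'(s) = 3s^2.
f(1) = -2, f'(1) = 3, so s(1) = 1 - (-2)/3 = 5/3.
f(5/3) = 44/27, f'(5/3) = 25/3, so s(2) = (5/3) - (44/27)/(25/3) = 331/225.

s(1) = 5/3, s(2) = 331/225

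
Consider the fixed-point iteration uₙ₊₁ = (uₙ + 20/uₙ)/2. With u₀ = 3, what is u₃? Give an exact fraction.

u₁ = (3 + 20/3)/2 = 29/6.
u₂ = (29/6 + 20/(29/6))/2 = 1561/348.
u₃ = (1561/348 + 20/(1561/348))/2 = 4858801/1086456.

4858801/1086456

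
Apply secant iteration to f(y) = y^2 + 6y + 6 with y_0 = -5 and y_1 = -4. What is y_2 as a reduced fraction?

f(-5) = 1, f(-4) = -2. y_2 = (-4) - (-2)·((-4) - (-5))/((-2) - 1) = -14/3.

-14/3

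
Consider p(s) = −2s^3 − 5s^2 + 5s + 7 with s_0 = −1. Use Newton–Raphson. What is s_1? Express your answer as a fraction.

p'(s) = −6s^2 − 10s + 5.
p(−1) = −1, p'(−1) = 9, so s_1 = (−1) − (−1)/9 = −8/9.

−8/9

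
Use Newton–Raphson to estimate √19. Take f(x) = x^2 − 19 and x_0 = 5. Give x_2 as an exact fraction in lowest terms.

959/220

f'(x) = 2x.
f(5) = 6, f'(5) = 10, so x_1 = 5 − 6/10 = 22/5.
f(22/5) = 9/25, f'(22/5) = 44/5, so x_2 = (22/5) − (9/25)/(44/5) = 959/220.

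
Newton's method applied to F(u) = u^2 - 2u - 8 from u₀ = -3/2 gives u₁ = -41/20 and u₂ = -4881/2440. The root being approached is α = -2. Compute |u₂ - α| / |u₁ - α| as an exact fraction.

1/122

u₁ - α = -41/20 - (-2) = -41/20 + 2 = -1/20, so |u₁ - α| = 1/20.
u₂ - α = -4881/2440 - (-2) = -4881/2440 + 2 = -1/2440, so |u₂ - α| = 1/2440.
Ratio = (1/2440) / (1/20) = 1/122.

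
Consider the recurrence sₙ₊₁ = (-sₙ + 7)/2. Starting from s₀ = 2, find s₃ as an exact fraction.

s₁ = (-2 + 7)/2 = 5/2.
s₂ = (-(5/2) + 7)/2 = 9/4.
s₃ = (-(9/4) + 7)/2 = 19/8.

19/8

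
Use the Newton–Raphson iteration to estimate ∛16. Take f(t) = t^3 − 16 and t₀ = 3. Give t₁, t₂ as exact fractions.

f'(t) = 3t^2.
f(3) = 11, f'(3) = 27, so t₁ = 3 − 11/27 = 70/27.
f(70/27) = 28072/19683, f'(70/27) = 4900/243, so t₂ = (70/27) − (28072/19683)/(4900/243) = 250232/99225.

t₁ = 70/27, t₂ = 250232/99225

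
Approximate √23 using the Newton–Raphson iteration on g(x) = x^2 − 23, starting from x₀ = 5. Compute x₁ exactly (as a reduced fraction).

24/5

g'(x) = 2x.
g(5) = 2, g'(5) = 10, so x₁ = 5 − 2/10 = 24/5.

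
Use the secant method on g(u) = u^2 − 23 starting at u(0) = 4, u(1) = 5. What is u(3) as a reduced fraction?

211/44

g(4) = −7, g(5) = 2. u(2) = 5 − 2·(5 − 4)/(2 − (−7)) = 43/9.
g(5) = 2, g(43/9) = −14/81. u(3) = (43/9) − (−14/81)·((43/9) − 5)/((−14/81) − 2) = 211/44.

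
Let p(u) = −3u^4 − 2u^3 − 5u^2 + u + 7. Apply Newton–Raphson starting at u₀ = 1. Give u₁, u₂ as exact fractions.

u₁ = 25/27, u₂ = 1244593/1353951

p'(u) = −12u^3 − 6u^2 − 10u + 1.
p(1) = −2, p'(1) = −27, so u₁ = 1 − (−2)/(−27) = 25/27.
p(25/27) = −27196/177147, p'(25/27) = −150439/6561, so u₂ = (25/27) − (−27196/177147)/(−150439/6561) = 1244593/1353951.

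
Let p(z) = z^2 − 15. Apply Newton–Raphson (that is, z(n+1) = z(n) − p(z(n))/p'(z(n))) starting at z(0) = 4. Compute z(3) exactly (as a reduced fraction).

7380481/1905632

p'(z) = 2z.
p(4) = 1, p'(4) = 8, so z(1) = 4 − 1/8 = 31/8.
p(31/8) = 1/64, p'(31/8) = 31/4, so z(2) = (31/8) − (1/64)/(31/4) = 1921/496.
p(1921/496) = 1/246016, p'(1921/496) = 1921/248, so z(3) = (1921/496) − (1/246016)/(1921/248) = 7380481/1905632.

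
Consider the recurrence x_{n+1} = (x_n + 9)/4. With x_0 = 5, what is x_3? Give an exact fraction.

x_1 = (5 + 9)/4 = 7/2.
x_2 = ((7/2) + 9)/4 = 25/8.
x_3 = ((25/8) + 9)/4 = 97/32.

97/32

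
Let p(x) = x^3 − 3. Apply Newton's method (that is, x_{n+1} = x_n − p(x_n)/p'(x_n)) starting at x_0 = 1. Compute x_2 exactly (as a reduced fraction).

331/225

p'(x) = 3x^2.
p(1) = −2, p'(1) = 3, so x_1 = 1 − (−2)/3 = 5/3.
p(5/3) = 44/27, p'(5/3) = 25/3, so x_2 = (5/3) − (44/27)/(25/3) = 331/225.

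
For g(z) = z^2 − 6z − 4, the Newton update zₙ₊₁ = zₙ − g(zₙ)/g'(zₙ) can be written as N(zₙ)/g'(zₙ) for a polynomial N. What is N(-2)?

g'(z) = 2z − 6.
N(z) = z·g'(z) − g(z) = z·(2z − 6) − (z^2 − 6z − 4) = z^2 + 4.
N(-2) = 8.

8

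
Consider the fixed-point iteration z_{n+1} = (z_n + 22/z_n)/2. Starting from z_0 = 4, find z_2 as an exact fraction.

z_1 = (4 + 22/4)/2 = 19/4.
z_2 = (19/4 + 22/(19/4))/2 = 713/152.

713/152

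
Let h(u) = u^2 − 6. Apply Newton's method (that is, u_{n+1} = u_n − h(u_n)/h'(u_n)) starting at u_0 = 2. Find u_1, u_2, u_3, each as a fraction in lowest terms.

h'(u) = 2u.
h(2) = −2, h'(2) = 4, so u_1 = 2 − (−2)/4 = 5/2.
h(5/2) = 1/4, h'(5/2) = 5, so u_2 = (5/2) − (1/4)/5 = 49/20.
h(49/20) = 1/400, h'(49/20) = 49/10, so u_3 = (49/20) − (1/400)/(49/10) = 4801/1960.

u_1 = 5/2, u_2 = 49/20, u_3 = 4801/1960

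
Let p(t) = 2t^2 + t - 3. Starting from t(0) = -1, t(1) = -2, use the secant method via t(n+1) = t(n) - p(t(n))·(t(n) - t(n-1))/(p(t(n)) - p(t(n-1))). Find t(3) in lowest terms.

p(-1) = -2, p(-2) = 3. t(2) = (-2) - 3·((-2) - (-1))/(3 - (-2)) = -7/5.
p(-2) = 3, p(-7/5) = -12/25. t(3) = (-7/5) - (-12/25)·((-7/5) - (-2))/((-12/25) - 3) = -43/29.

-43/29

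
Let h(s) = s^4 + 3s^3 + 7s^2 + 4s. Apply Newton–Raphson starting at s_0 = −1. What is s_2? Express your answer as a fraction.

−412/545

h'(s) = 4s^3 + 9s^2 + 14s + 4.
h(−1) = 1, h'(−1) = −5, so s_1 = (−1) − 1/(−5) = −4/5.
h(−4/5) = 96/625, h'(−4/5) = −436/125, so s_2 = (−4/5) − (96/625)/(−436/125) = −412/545.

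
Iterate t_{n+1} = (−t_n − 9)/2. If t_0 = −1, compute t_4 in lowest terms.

−23/8

t_1 = (−(−1) − 9)/2 = −4.
t_2 = (−(−4) − 9)/2 = −5/2.
t_3 = (−(−5/2) − 9)/2 = −13/4.
t_4 = (−(−13/4) − 9)/2 = −23/8.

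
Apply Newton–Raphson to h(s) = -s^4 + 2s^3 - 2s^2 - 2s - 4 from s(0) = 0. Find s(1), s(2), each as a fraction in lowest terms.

h'(s) = -4s^3 + 6s^2 - 4s - 2.
h(0) = -4, h'(0) = -2, so s(1) = 0 - (-4)/(-2) = -2.
h(-2) = -40, h'(-2) = 62, so s(2) = (-2) - (-40)/62 = -42/31.

s(1) = -2, s(2) = -42/31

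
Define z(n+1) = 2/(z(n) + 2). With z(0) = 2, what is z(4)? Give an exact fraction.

z(1) = 2/(2 + 2) = 1/2.
z(2) = 2/(1/2 + 2) = 4/5.
z(3) = 2/(4/5 + 2) = 5/7.
z(4) = 2/(5/7 + 2) = 14/19.

14/19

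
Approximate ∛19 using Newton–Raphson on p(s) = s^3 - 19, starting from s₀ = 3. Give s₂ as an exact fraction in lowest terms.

1152011/431649

p'(s) = 3s^2.
p(3) = 8, p'(3) = 27, so s₁ = 3 - 8/27 = 73/27.
p(73/27) = 15040/19683, p'(73/27) = 5329/243, so s₂ = (73/27) - (15040/19683)/(5329/243) = 1152011/431649.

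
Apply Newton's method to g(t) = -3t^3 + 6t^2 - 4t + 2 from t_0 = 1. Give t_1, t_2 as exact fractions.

t_1 = 2, t_2 = 13/8

g'(t) = -9t^2 + 12t - 4.
g(1) = 1, g'(1) = -1, so t_1 = 1 - 1/(-1) = 2.
g(2) = -6, g'(2) = -16, so t_2 = 2 - (-6)/(-16) = 13/8.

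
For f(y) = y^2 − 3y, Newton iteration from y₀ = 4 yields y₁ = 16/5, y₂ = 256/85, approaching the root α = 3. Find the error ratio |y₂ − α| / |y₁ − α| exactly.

y₁ − α = 16/5 − 3 = 1/5, so |y₁ − α| = 1/5.
y₂ − α = 256/85 − 3 = 1/85, so |y₂ − α| = 1/85.
Ratio = (1/85) / (1/5) = 1/17.

1/17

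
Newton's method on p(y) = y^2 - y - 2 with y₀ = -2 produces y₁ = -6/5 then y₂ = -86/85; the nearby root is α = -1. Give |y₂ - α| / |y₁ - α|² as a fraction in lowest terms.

5/17

y₁ - α = -6/5 - (-1) = -6/5 + 1 = -1/5, so |y₁ - α| = 1/5.
y₂ - α = -86/85 - (-1) = -86/85 + 1 = -1/85, so |y₂ - α| = 1/85.
|y₁ - α|² = 1/25.
Ratio = (1/85) / (1/25) = 5/17.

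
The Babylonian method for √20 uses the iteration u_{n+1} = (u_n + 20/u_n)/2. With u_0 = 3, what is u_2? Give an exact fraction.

1561/348

u_1 = (3 + 20/3)/2 = 29/6.
u_2 = (29/6 + 20/(29/6))/2 = 1561/348.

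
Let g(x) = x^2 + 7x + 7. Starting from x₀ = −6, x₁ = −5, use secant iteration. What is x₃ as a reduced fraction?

−29/5

g(−6) = 1, g(−5) = −3. x₂ = (−5) − (−3)·((−5) − (−6))/((−3) − 1) = −23/4.
g(−5) = −3, g(−23/4) = −3/16. x₃ = (−23/4) − (−3/16)·((−23/4) − (−5))/((−3/16) − (−3)) = −29/5.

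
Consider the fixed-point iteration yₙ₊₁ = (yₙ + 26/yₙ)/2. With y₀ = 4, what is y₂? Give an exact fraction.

y₁ = (4 + 26/4)/2 = 21/4.
y₂ = (21/4 + 26/(21/4))/2 = 857/168.

857/168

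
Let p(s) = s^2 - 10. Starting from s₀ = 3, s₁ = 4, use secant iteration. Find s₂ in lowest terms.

p(3) = -1, p(4) = 6. s₂ = 4 - 6·(4 - 3)/(6 - (-1)) = 22/7.

22/7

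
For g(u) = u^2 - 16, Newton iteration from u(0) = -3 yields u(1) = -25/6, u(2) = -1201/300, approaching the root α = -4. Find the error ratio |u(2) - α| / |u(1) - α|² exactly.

3/25

u(1) - α = -25/6 - (-4) = -25/6 + 4 = -1/6, so |u(1) - α| = 1/6.
u(2) - α = -1201/300 - (-4) = -1201/300 + 4 = -1/300, so |u(2) - α| = 1/300.
|u(1) - α|² = 1/36.
Ratio = (1/300) / (1/36) = 3/25.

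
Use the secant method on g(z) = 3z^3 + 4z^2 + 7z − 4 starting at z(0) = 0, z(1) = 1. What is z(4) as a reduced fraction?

g(0) = −4, g(1) = 10. z(2) = 1 − 10·(1 − 0)/(10 − (−4)) = 2/7.
g(1) = 10, g(2/7) = −550/343. z(3) = (2/7) − (−550/343)·((2/7) − 1)/((−550/343) − 10) = 153/398.
g(2/7) = −550/343, g(153/398) = −34516625/63044792. z(4) = (153/398) − (−34516625/63044792)·((153/398) − (2/7))/((−34516625/63044792) − (−550/343)) = 36171154/83037939.

36171154/83037939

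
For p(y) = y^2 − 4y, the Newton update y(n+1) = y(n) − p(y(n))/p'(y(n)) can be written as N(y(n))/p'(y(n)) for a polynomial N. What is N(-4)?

p'(y) = 2y − 4.
N(y) = y·p'(y) − p(y) = y·(2y − 4) − (y^2 − 4y) = y^2.
N(-4) = 16.

16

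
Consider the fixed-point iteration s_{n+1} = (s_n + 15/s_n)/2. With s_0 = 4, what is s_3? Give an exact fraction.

7380481/1905632

s_1 = (4 + 15/4)/2 = 31/8.
s_2 = (31/8 + 15/(31/8))/2 = 1921/496.
s_3 = (1921/496 + 15/(1921/496))/2 = 7380481/1905632.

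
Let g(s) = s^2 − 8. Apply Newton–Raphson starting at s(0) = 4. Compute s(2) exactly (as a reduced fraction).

17/6

g'(s) = 2s.
g(4) = 8, g'(4) = 8, so s(1) = 4 − 8/8 = 3.
g(3) = 1, g'(3) = 6, so s(2) = 3 − 1/6 = 17/6.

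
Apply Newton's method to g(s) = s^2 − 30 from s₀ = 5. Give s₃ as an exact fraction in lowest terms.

g'(s) = 2s.
g(5) = −5, g'(5) = 10, so s₁ = 5 − (−5)/10 = 11/2.
g(11/2) = 1/4, g'(11/2) = 11, so s₂ = (11/2) − (1/4)/11 = 241/44.
g(241/44) = 1/1936, g'(241/44) = 241/22, so s₃ = (241/44) − (1/1936)/(241/22) = 116161/21208.

116161/21208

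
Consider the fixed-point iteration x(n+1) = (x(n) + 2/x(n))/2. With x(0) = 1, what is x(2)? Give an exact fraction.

17/12

x(1) = (1 + 2/1)/2 = 3/2.
x(2) = (3/2 + 2/(3/2))/2 = 17/12.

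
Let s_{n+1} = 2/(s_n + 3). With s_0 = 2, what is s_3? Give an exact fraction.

34/61

s_1 = 2/(2 + 3) = 2/5.
s_2 = 2/(2/5 + 3) = 10/17.
s_3 = 2/(10/17 + 3) = 34/61.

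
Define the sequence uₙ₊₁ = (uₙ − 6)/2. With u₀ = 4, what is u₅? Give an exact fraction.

u₁ = (4 − 6)/2 = −1.
u₂ = ((−1) − 6)/2 = −7/2.
u₃ = ((−7/2) − 6)/2 = −19/4.
u₄ = ((−19/4) − 6)/2 = −43/8.
u₅ = ((−43/8) − 6)/2 = −91/16.

−91/16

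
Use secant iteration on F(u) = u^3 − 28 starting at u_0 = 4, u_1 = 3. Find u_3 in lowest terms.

F(4) = 36, F(3) = −1. u_2 = 3 − (−1)·(3 − 4)/((−1) − 36) = 112/37.
F(3) = −1, F(112/37) = −13356/50653. u_3 = (112/37) − (−13356/50653)·((112/37) − 3)/((−13356/50653) − (−1)) = 113260/37297.

113260/37297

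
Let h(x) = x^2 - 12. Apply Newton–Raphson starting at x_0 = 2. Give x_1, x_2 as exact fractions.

x_1 = 4, x_2 = 7/2

h'(x) = 2x.
h(2) = -8, h'(2) = 4, so x_1 = 2 - (-8)/4 = 4.
h(4) = 4, h'(4) = 8, so x_2 = 4 - 4/8 = 7/2.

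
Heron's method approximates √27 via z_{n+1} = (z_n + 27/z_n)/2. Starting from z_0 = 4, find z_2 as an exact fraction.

3577/688

z_1 = (4 + 27/4)/2 = 43/8.
z_2 = (43/8 + 27/(43/8))/2 = 3577/688.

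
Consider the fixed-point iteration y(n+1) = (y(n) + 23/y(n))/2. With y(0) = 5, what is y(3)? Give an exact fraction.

2649601/552480

y(1) = (5 + 23/5)/2 = 24/5.
y(2) = (24/5 + 23/(24/5))/2 = 1151/240.
y(3) = (1151/240 + 23/(1151/240))/2 = 2649601/552480.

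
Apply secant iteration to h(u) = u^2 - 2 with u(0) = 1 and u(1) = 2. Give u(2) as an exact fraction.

h(1) = -1, h(2) = 2. u(2) = 2 - 2·(2 - 1)/(2 - (-1)) = 4/3.

4/3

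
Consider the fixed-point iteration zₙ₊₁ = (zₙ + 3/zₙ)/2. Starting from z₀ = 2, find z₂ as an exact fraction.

z₁ = (2 + 3/2)/2 = 7/4.
z₂ = (7/4 + 3/(7/4))/2 = 97/56.

97/56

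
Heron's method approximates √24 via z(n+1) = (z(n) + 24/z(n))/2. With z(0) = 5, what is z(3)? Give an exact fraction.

46099201/9409960

z(1) = (5 + 24/5)/2 = 49/10.
z(2) = (49/10 + 24/(49/10))/2 = 4801/980.
z(3) = (4801/980 + 24/(4801/980))/2 = 46099201/9409960.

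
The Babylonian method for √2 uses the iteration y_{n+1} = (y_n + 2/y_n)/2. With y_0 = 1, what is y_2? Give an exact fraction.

17/12

y_1 = (1 + 2/1)/2 = 3/2.
y_2 = (3/2 + 2/(3/2))/2 = 17/12.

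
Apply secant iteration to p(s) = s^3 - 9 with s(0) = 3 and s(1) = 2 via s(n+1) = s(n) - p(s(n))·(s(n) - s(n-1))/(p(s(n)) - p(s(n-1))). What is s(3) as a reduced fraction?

p(3) = 18, p(2) = -1. s(2) = 2 - (-1)·(2 - 3)/((-1) - 18) = 39/19.
p(2) = -1, p(39/19) = -2412/6859. s(3) = (39/19) - (-2412/6859)·((39/19) - 2)/((-2412/6859) - (-1)) = 9255/4447.

9255/4447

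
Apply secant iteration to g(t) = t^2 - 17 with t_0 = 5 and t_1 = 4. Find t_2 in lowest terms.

37/9

g(5) = 8, g(4) = -1. t_2 = 4 - (-1)·(4 - 5)/((-1) - 8) = 37/9.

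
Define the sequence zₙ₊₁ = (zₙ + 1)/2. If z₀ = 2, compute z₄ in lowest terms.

z₁ = (2 + 1)/2 = 3/2.
z₂ = ((3/2) + 1)/2 = 5/4.
z₃ = ((5/4) + 1)/2 = 9/8.
z₄ = ((9/8) + 1)/2 = 17/16.

17/16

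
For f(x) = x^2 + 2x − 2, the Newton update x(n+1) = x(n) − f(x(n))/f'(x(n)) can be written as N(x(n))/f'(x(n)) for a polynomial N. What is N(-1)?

f'(x) = 2x + 2.
N(x) = x·f'(x) − f(x) = x·(2x + 2) − (x^2 + 2x − 2) = x^2 + 2.
N(-1) = 3.

3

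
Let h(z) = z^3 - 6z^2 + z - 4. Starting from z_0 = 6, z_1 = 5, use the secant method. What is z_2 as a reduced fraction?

h(6) = 2, h(5) = -24. z_2 = 5 - (-24)·(5 - 6)/((-24) - 2) = 77/13.

77/13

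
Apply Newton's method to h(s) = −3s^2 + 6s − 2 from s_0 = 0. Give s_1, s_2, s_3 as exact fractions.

s_1 = 1/3, s_2 = 5/12, s_3 = 71/168

h'(s) = −6s + 6.
h(0) = −2, h'(0) = 6, so s_1 = 0 − (−2)/6 = 1/3.
h(1/3) = −1/3, h'(1/3) = 4, so s_2 = (1/3) − (−1/3)/4 = 5/12.
h(5/12) = −1/48, h'(5/12) = 7/2, so s_3 = (5/12) − (−1/48)/(7/2) = 71/168.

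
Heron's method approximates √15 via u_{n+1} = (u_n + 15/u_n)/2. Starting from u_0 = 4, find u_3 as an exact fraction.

u_1 = (4 + 15/4)/2 = 31/8.
u_2 = (31/8 + 15/(31/8))/2 = 1921/496.
u_3 = (1921/496 + 15/(1921/496))/2 = 7380481/1905632.

7380481/1905632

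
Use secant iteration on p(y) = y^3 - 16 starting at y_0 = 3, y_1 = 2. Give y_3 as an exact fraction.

p(3) = 11, p(2) = -8. y_2 = 2 - (-8)·(2 - 3)/((-8) - 11) = 46/19.
p(2) = -8, p(46/19) = -12408/6859. y_3 = (46/19) - (-12408/6859)·((46/19) - 2)/((-12408/6859) - (-8)) = 3376/1327.

3376/1327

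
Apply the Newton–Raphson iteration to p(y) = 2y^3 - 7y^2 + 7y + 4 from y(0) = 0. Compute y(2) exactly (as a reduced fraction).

p'(y) = 6y^2 - 14y + 7.
p(0) = 4, p'(0) = 7, so y(1) = 0 - 4/7 = -4/7.
p(-4/7) = -912/343, p'(-4/7) = 831/49, so y(2) = (-4/7) - (-912/343)/(831/49) = -804/1939.

-804/1939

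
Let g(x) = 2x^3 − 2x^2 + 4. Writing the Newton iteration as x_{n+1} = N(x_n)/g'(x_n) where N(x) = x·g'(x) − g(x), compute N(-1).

g'(x) = 6x^2 − 4x.
N(x) = x·g'(x) − g(x) = x·(6x^2 − 4x) − (2x^3 − 2x^2 + 4) = 4x^3 − 2x^2 − 4.
N(-1) = −10.

−10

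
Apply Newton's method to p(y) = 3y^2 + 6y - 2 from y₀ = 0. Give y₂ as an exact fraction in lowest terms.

7/24

p'(y) = 6y + 6.
p(0) = -2, p'(0) = 6, so y₁ = 0 - (-2)/6 = 1/3.
p(1/3) = 1/3, p'(1/3) = 8, so y₂ = (1/3) - (1/3)/8 = 7/24.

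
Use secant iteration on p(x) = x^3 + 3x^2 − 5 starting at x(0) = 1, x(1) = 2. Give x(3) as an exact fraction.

p(1) = −1, p(2) = 15. x(2) = 2 − 15·(2 − 1)/(15 − (−1)) = 17/16.
p(2) = 15, p(17/16) = −1695/4096. x(3) = (17/16) − (−1695/4096)·((17/16) − 2)/((−1695/4096) − 15) = 1526/1403.

1526/1403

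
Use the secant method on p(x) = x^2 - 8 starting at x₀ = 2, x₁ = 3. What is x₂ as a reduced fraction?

p(2) = -4, p(3) = 1. x₂ = 3 - 1·(3 - 2)/(1 - (-4)) = 14/5.

14/5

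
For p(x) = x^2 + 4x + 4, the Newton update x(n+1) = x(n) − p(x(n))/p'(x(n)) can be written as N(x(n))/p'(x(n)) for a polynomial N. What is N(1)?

p'(x) = 2x + 4.
N(x) = x·p'(x) − p(x) = x·(2x + 4) − (x^2 + 4x + 4) = x^2 − 4.
N(1) = −3.

−3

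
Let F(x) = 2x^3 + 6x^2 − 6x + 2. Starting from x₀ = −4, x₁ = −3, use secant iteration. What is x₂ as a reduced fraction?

F(−4) = −6, F(−3) = 20. x₂ = (−3) − 20·((−3) − (−4))/(20 − (−6)) = −49/13.

−49/13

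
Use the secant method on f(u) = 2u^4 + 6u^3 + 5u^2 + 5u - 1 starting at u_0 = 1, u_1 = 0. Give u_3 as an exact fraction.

2916/15445

f(1) = 17, f(0) = -1. u_2 = 0 - (-1)·(0 - 1)/((-1) - 17) = 1/18.
f(0) = -1, f(1/18) = -37043/52488. u_3 = (1/18) - (-37043/52488)·((1/18) - 0)/((-37043/52488) - (-1)) = 2916/15445.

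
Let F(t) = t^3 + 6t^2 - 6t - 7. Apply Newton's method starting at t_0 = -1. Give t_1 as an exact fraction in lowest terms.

-11/15

F'(t) = 3t^2 + 12t - 6.
F(-1) = 4, F'(-1) = -15, so t_1 = (-1) - 4/(-15) = -11/15.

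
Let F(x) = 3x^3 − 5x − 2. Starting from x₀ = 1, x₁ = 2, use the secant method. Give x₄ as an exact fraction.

23417558/15850027

F(1) = −4, F(2) = 12. x₂ = 2 − 12·(2 − 1)/(12 − (−4)) = 5/4.
F(2) = 12, F(5/4) = −153/64. x₃ = (5/4) − (−153/64)·((5/4) − 2)/((−153/64) − 12) = 422/307.
F(5/4) = −153/64, F(422/307) = −31279932/28934443. x₄ = (422/307) − (−31279932/28934443)·((422/307) − (5/4))/((−31279932/28934443) − (−153/64)) = 23417558/15850027.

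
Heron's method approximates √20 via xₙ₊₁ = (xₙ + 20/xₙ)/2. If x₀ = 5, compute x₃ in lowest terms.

51841/11592

x₁ = (5 + 20/5)/2 = 9/2.
x₂ = (9/2 + 20/(9/2))/2 = 161/36.
x₃ = (161/36 + 20/(161/36))/2 = 51841/11592.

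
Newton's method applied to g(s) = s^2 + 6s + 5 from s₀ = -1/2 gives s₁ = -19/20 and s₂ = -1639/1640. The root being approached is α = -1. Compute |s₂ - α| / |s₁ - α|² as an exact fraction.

s₁ - α = -19/20 - (-1) = -19/20 + 1 = 1/20, so |s₁ - α| = 1/20.
s₂ - α = -1639/1640 - (-1) = -1639/1640 + 1 = 1/1640, so |s₂ - α| = 1/1640.
|s₁ - α|² = 1/400.
Ratio = (1/1640) / (1/400) = 10/41.

10/41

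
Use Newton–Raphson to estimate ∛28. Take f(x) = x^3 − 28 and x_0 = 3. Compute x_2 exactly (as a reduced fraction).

f'(x) = 3x^2.
f(3) = −1, f'(3) = 27, so x_1 = 3 − (−1)/27 = 82/27.
f(82/27) = 244/19683, f'(82/27) = 6724/243, so x_2 = (82/27) − (244/19683)/(6724/243) = 413465/136161.

413465/136161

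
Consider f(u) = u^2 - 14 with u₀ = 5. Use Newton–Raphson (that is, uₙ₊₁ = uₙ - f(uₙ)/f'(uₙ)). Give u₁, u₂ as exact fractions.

u₁ = 39/10, u₂ = 2921/780

f'(u) = 2u.
f(5) = 11, f'(5) = 10, so u₁ = 5 - 11/10 = 39/10.
f(39/10) = 121/100, f'(39/10) = 39/5, so u₂ = (39/10) - (121/100)/(39/5) = 2921/780.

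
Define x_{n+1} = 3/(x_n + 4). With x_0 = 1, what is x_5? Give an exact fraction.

1491/2309

x_1 = 3/(1 + 4) = 3/5.
x_2 = 3/(3/5 + 4) = 15/23.
x_3 = 3/(15/23 + 4) = 69/107.
x_4 = 3/(69/107 + 4) = 321/497.
x_5 = 3/(321/497 + 4) = 1491/2309.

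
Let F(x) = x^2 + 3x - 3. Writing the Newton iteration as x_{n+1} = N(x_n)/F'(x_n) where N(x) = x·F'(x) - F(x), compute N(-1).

4

F'(x) = 2x + 3.
N(x) = x·F'(x) - F(x) = x·(2x + 3) - (x^2 + 3x - 3) = x^2 + 3.
N(-1) = 4.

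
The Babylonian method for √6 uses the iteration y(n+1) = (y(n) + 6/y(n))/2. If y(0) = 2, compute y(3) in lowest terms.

y(1) = (2 + 6/2)/2 = 5/2.
y(2) = (5/2 + 6/(5/2))/2 = 49/20.
y(3) = (49/20 + 6/(49/20))/2 = 4801/1960.

4801/1960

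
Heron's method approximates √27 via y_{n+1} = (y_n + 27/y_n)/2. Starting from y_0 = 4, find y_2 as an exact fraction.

3577/688

y_1 = (4 + 27/4)/2 = 43/8.
y_2 = (43/8 + 27/(43/8))/2 = 3577/688.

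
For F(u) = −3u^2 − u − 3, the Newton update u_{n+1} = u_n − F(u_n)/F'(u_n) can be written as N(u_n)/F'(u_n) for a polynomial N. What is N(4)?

F'(u) = −6u − 1.
N(u) = u·F'(u) − F(u) = u·(−6u − 1) − (−3u^2 − u − 3) = −3u^2 + 3.
N(4) = −45.

−45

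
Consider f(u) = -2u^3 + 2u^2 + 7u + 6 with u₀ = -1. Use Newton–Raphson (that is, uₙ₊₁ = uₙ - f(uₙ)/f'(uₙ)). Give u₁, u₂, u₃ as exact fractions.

f'(u) = -6u^2 + 4u + 7.
f(-1) = 3, f'(-1) = -3, so u₁ = (-1) - 3/(-3) = 0.
f(0) = 6, f'(0) = 7, so u₂ = 0 - 6/7 = -6/7.
f(-6/7) = 936/343, f'(-6/7) = -41/49, so u₃ = (-6/7) - (936/343)/(-41/49) = 690/287.

u₁ = 0, u₂ = -6/7, u₃ = 690/287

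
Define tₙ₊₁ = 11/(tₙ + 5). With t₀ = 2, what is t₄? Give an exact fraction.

t₁ = 11/(2 + 5) = 11/7.
t₂ = 11/(11/7 + 5) = 77/46.
t₃ = 11/(77/46 + 5) = 506/307.
t₄ = 11/(506/307 + 5) = 3377/2041.

3377/2041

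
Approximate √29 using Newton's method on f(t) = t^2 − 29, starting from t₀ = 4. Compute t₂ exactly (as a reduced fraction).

f'(t) = 2t.
f(4) = −13, f'(4) = 8, so t₁ = 4 − (−13)/8 = 45/8.
f(45/8) = 169/64, f'(45/8) = 45/4, so t₂ = (45/8) − (169/64)/(45/4) = 3881/720.

3881/720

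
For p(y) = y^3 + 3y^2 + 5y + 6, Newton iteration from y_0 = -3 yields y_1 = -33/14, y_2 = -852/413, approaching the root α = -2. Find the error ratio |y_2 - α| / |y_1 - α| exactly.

52/295

y_1 - α = -33/14 - (-2) = -33/14 + 2 = -5/14, so |y_1 - α| = 5/14.
y_2 - α = -852/413 - (-2) = -852/413 + 2 = -26/413, so |y_2 - α| = 26/413.
Ratio = (26/413) / (5/14) = 52/295.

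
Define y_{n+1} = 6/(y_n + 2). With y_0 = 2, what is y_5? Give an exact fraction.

y_1 = 6/(2 + 2) = 3/2.
y_2 = 6/(3/2 + 2) = 12/7.
y_3 = 6/(12/7 + 2) = 21/13.
y_4 = 6/(21/13 + 2) = 78/47.
y_5 = 6/(78/47 + 2) = 141/86.

141/86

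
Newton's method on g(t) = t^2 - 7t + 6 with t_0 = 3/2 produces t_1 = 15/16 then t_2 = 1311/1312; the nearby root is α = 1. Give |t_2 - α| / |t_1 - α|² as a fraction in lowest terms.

8/41

t_1 - α = 15/16 - 1 = -1/16, so |t_1 - α| = 1/16.
t_2 - α = 1311/1312 - 1 = -1/1312, so |t_2 - α| = 1/1312.
|t_1 - α|² = 1/256.
Ratio = (1/1312) / (1/256) = 8/41.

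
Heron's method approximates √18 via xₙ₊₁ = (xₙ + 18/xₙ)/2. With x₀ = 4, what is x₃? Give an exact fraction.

665857/156944

x₁ = (4 + 18/4)/2 = 17/4.
x₂ = (17/4 + 18/(17/4))/2 = 577/136.
x₃ = (577/136 + 18/(577/136))/2 = 665857/156944.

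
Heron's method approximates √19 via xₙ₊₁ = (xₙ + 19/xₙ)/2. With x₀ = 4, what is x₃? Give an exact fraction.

x₁ = (4 + 19/4)/2 = 35/8.
x₂ = (35/8 + 19/(35/8))/2 = 2441/560.
x₃ = (2441/560 + 19/(2441/560))/2 = 11916881/2733920.

11916881/2733920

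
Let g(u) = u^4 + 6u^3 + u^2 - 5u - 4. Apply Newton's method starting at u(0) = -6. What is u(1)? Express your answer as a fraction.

-1336/233

g'(u) = 4u^3 + 18u^2 + 2u - 5.
g(-6) = 62, g'(-6) = -233, so u(1) = (-6) - 62/(-233) = -1336/233.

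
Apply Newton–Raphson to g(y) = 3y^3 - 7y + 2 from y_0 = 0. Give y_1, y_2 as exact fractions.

g'(y) = 9y^2 - 7.
g(0) = 2, g'(0) = -7, so y_1 = 0 - 2/(-7) = 2/7.
g(2/7) = 24/343, g'(2/7) = -307/49, so y_2 = (2/7) - (24/343)/(-307/49) = 638/2149.

y_1 = 2/7, y_2 = 638/2149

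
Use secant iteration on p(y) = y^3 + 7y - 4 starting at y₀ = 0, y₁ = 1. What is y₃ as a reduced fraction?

p(0) = -4, p(1) = 4. y₂ = 1 - 4·(1 - 0)/(4 - (-4)) = 1/2.
p(1) = 4, p(1/2) = -3/8. y₃ = (1/2) - (-3/8)·((1/2) - 1)/((-3/8) - 4) = 19/35.

19/35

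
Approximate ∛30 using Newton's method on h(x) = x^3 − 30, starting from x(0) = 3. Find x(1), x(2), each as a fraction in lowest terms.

h'(x) = 3x^2.
h(3) = −3, h'(3) = 27, so x(1) = 3 − (−3)/27 = 28/9.
h(28/9) = 82/729, h'(28/9) = 784/27, so x(2) = (28/9) − (82/729)/(784/27) = 32887/10584.

x(1) = 28/9, x(2) = 32887/10584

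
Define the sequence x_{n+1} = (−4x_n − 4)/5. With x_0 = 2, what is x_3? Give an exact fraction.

−212/125

x_1 = (−4·2 − 4)/5 = −12/5.
x_2 = (−4·(−12/5) − 4)/5 = 28/25.
x_3 = (−4·(28/25) − 4)/5 = −212/125.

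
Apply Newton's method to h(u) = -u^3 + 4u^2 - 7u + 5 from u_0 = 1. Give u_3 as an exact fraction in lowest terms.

989/630

h'(u) = -3u^2 + 8u - 7.
h(1) = 1, h'(1) = -2, so u_1 = 1 - 1/(-2) = 3/2.
h(3/2) = 1/8, h'(3/2) = -7/4, so u_2 = (3/2) - (1/8)/(-7/4) = 11/7.
h(11/7) = -1/343, h'(11/7) = -90/49, so u_3 = (11/7) - (-1/343)/(-90/49) = 989/630.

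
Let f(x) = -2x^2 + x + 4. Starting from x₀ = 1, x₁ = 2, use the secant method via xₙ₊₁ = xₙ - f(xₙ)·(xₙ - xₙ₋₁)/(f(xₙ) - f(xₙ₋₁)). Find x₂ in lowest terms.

8/5

f(1) = 3, f(2) = -2. x₂ = 2 - (-2)·(2 - 1)/((-2) - 3) = 8/5.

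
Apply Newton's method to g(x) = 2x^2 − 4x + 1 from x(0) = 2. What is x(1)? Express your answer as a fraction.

g'(x) = 4x − 4.
g(2) = 1, g'(2) = 4, so x(1) = 2 − 1/4 = 7/4.

7/4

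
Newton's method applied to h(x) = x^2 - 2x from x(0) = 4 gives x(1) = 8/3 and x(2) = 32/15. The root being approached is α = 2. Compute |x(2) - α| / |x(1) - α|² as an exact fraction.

3/10

x(1) - α = 8/3 - 2 = 2/3, so |x(1) - α| = 2/3.
x(2) - α = 32/15 - 2 = 2/15, so |x(2) - α| = 2/15.
|x(1) - α|² = 4/9.
Ratio = (2/15) / (4/9) = 3/10.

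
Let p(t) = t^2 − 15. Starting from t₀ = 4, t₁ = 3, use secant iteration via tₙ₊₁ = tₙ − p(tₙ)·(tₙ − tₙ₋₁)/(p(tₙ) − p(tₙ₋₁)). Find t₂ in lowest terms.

27/7

p(4) = 1, p(3) = −6. t₂ = 3 − (−6)·(3 − 4)/((−6) − 1) = 27/7.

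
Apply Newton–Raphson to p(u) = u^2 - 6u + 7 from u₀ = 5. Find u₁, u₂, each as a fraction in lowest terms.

u₁ = 9/2, u₂ = 53/12

p'(u) = 2u - 6.
p(5) = 2, p'(5) = 4, so u₁ = 5 - 2/4 = 9/2.
p(9/2) = 1/4, p'(9/2) = 3, so u₂ = (9/2) - (1/4)/3 = 53/12.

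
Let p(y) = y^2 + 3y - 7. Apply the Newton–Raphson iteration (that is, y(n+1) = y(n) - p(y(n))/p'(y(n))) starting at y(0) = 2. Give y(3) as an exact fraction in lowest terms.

p'(y) = 2y + 3.
p(2) = 3, p'(2) = 7, so y(1) = 2 - 3/7 = 11/7.
p(11/7) = 9/49, p'(11/7) = 43/7, so y(2) = (11/7) - (9/49)/(43/7) = 464/301.
p(464/301) = 81/90601, p'(464/301) = 1831/301, so y(3) = (464/301) - (81/90601)/(1831/301) = 849503/551131.

849503/551131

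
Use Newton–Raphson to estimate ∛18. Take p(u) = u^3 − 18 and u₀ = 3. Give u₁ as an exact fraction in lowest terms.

8/3

p'(u) = 3u^2.
p(3) = 9, p'(3) = 27, so u₁ = 3 − 9/27 = 8/3.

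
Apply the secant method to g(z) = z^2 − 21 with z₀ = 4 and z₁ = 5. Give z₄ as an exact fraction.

g(4) = −5, g(5) = 4. z₂ = 5 − 4·(5 − 4)/(4 − (−5)) = 41/9.
g(5) = 4, g(41/9) = −20/81. z₃ = (41/9) − (−20/81)·((41/9) − 5)/((−20/81) − 4) = 197/43.
g(41/9) = −20/81, g(197/43) = −20/1849. z₄ = (197/43) − (−20/1849)·((197/43) − (41/9))/((−20/1849) − (−20/81)) = 4051/884.

4051/884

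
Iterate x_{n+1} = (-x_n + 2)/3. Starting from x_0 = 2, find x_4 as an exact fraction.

x_1 = (-2 + 2)/3 = 0.
x_2 = (-0 + 2)/3 = 2/3.
x_3 = (-(2/3) + 2)/3 = 4/9.
x_4 = (-(4/9) + 2)/3 = 14/27.

14/27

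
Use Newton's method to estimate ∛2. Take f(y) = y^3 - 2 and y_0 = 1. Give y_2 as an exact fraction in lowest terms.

f'(y) = 3y^2.
f(1) = -1, f'(1) = 3, so y_1 = 1 - (-1)/3 = 4/3.
f(4/3) = 10/27, f'(4/3) = 16/3, so y_2 = (4/3) - (10/27)/(16/3) = 91/72.

91/72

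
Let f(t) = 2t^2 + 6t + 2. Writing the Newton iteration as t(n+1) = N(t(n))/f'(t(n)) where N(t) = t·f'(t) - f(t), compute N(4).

30

f'(t) = 4t + 6.
N(t) = t·f'(t) - f(t) = t·(4t + 6) - (2t^2 + 6t + 2) = 2t^2 - 2.
N(4) = 30.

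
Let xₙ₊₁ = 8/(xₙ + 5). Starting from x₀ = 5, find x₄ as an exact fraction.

x₁ = 8/(5 + 5) = 4/5.
x₂ = 8/(4/5 + 5) = 40/29.
x₃ = 8/(40/29 + 5) = 232/185.
x₄ = 8/(232/185 + 5) = 1480/1157.

1480/1157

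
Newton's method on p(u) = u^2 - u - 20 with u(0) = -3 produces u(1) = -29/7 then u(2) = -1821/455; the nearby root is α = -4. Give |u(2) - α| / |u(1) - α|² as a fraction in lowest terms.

7/65

u(1) - α = -29/7 - (-4) = -29/7 + 4 = -1/7, so |u(1) - α| = 1/7.
u(2) - α = -1821/455 - (-4) = -1821/455 + 4 = -1/455, so |u(2) - α| = 1/455.
|u(1) - α|² = 1/49.
Ratio = (1/455) / (1/49) = 7/65.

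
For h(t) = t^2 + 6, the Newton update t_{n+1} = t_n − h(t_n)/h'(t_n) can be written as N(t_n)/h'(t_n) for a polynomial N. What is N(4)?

h'(t) = 2t.
N(t) = t·h'(t) − h(t) = t·(2t) − (t^2 + 6) = t^2 − 6.
N(4) = 10.

10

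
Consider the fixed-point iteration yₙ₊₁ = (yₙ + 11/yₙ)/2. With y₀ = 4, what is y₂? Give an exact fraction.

y₁ = (4 + 11/4)/2 = 27/8.
y₂ = (27/8 + 11/(27/8))/2 = 1433/432.

1433/432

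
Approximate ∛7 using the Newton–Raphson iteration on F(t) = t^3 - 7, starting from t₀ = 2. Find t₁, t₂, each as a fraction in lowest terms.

t₁ = 23/12, t₂ = 18215/9522

F'(t) = 3t^2.
F(2) = 1, F'(2) = 12, so t₁ = 2 - 1/12 = 23/12.
F(23/12) = 71/1728, F'(23/12) = 529/48, so t₂ = (23/12) - (71/1728)/(529/48) = 18215/9522.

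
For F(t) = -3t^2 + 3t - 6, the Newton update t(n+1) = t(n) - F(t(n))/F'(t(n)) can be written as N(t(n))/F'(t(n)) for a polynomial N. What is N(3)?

F'(t) = -6t + 3.
N(t) = t·F'(t) - F(t) = t·(-6t + 3) - (-3t^2 + 3t - 6) = -3t^2 + 6.
N(3) = -21.

-21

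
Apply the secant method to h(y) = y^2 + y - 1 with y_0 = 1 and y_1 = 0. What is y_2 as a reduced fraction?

h(1) = 1, h(0) = -1. y_2 = 0 - (-1)·(0 - 1)/((-1) - 1) = 1/2.

1/2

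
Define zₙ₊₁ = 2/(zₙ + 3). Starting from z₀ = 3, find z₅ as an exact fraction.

z₁ = 2/(3 + 3) = 1/3.
z₂ = 2/(1/3 + 3) = 3/5.
z₃ = 2/(3/5 + 3) = 5/9.
z₄ = 2/(5/9 + 3) = 9/16.
z₅ = 2/(9/16 + 3) = 32/57.

32/57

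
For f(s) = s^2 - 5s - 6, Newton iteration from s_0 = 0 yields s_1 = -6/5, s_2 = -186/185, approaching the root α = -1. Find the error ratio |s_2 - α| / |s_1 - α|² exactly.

s_1 - α = -6/5 - (-1) = -6/5 + 1 = -1/5, so |s_1 - α| = 1/5.
s_2 - α = -186/185 - (-1) = -186/185 + 1 = -1/185, so |s_2 - α| = 1/185.
|s_1 - α|² = 1/25.
Ratio = (1/185) / (1/25) = 5/37.

5/37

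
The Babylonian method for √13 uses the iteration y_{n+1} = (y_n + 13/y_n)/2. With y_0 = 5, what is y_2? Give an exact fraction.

343/95

y_1 = (5 + 13/5)/2 = 19/5.
y_2 = (19/5 + 13/(19/5))/2 = 343/95.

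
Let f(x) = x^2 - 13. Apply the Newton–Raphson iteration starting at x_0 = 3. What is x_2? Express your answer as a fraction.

f'(x) = 2x.
f(3) = -4, f'(3) = 6, so x_1 = 3 - (-4)/6 = 11/3.
f(11/3) = 4/9, f'(11/3) = 22/3, so x_2 = (11/3) - (4/9)/(22/3) = 119/33.

119/33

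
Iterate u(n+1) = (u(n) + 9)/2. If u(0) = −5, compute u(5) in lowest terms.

137/16

u(1) = ((−5) + 9)/2 = 2.
u(2) = (2 + 9)/2 = 11/2.
u(3) = ((11/2) + 9)/2 = 29/4.
u(4) = ((29/4) + 9)/2 = 65/8.
u(5) = ((65/8) + 9)/2 = 137/16.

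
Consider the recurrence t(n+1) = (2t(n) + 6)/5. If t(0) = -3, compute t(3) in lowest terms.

t(1) = (2·(-3) + 6)/5 = 0.
t(2) = (2·0 + 6)/5 = 6/5.
t(3) = (2·(6/5) + 6)/5 = 42/25.

42/25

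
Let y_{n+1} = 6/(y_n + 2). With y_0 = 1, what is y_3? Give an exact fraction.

y_1 = 6/(1 + 2) = 2.
y_2 = 6/(2 + 2) = 3/2.
y_3 = 6/(3/2 + 2) = 12/7.

12/7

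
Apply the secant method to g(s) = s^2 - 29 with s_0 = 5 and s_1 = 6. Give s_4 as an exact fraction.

39791/7389

g(5) = -4, g(6) = 7. s_2 = 6 - 7·(6 - 5)/(7 - (-4)) = 59/11.
g(6) = 7, g(59/11) = -28/121. s_3 = (59/11) - (-28/121)·((59/11) - 6)/((-28/121) - 7) = 673/125.
g(59/11) = -28/121, g(673/125) = -196/15625. s_4 = (673/125) - (-196/15625)·((673/125) - (59/11))/((-196/15625) - (-28/121)) = 39791/7389.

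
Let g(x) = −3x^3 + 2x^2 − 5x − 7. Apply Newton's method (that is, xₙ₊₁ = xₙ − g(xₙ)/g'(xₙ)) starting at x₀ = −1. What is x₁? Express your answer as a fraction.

−5/6

g'(x) = −9x^2 + 4x − 5.
g(−1) = 3, g'(−1) = −18, so x₁ = (−1) − 3/(−18) = −5/6.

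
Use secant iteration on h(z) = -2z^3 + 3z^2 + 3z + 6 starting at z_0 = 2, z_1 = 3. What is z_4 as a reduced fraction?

h(2) = 8, h(3) = -12. z_2 = 3 - (-12)·(3 - 2)/((-12) - 8) = 12/5.
h(3) = -12, h(12/5) = 354/125. z_3 = (12/5) - (354/125)·((12/5) - 3)/((354/125) - (-12)) = 259/103.
h(12/5) = 354/125, h(259/103) = 779626/1092727. z_4 = (259/103) - (779626/1092727)·((259/103) - (12/5))/((779626/1092727) - (354/125)) = 6261093/2452306.

6261093/2452306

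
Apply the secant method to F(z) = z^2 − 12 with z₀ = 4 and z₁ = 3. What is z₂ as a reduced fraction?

F(4) = 4, F(3) = −3. z₂ = 3 − (−3)·(3 − 4)/((−3) − 4) = 24/7.

24/7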